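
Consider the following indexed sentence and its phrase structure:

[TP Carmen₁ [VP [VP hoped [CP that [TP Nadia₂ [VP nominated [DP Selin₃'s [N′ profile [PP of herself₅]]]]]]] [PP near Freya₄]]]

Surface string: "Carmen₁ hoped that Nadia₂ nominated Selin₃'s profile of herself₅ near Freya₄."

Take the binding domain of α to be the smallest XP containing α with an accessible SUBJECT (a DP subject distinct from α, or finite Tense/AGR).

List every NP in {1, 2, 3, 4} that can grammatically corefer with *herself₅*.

{3}

*herself* is an anaphor, so Principle A applies: it must be bound in its binding domain.
Binding domain of *herself₅*: the possessed DP, whose subject is Selin₃.
*Carmen₁* c-commands the anaphor but is outside its binding domain → cannot satisfy Principle A.
*Nadia₂* c-commands the anaphor but is outside its binding domain → cannot satisfy Principle A.
*Selin₃* c-commands the anaphor within its binding domain → licit binder.
*Freya₄* does not c-command the anaphor → cannot bind it.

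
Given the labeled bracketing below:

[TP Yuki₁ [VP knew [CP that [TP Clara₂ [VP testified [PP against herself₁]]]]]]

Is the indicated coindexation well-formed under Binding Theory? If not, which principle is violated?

Principle A

The two coindexed NPs are *Yuki₁* and *herself₁*.
*herself₁* is an anaphor. Principle A requires it to be bound within its binding domain — the embedded TP, whose subject is Clara₂.
Within that domain it is c-commanded by *Clara₂*, which does not share its index.
*Yuki₁* does c-command the anaphor, but from outside its binding domain.
The anaphor is unbound in its domain → Principle A violation.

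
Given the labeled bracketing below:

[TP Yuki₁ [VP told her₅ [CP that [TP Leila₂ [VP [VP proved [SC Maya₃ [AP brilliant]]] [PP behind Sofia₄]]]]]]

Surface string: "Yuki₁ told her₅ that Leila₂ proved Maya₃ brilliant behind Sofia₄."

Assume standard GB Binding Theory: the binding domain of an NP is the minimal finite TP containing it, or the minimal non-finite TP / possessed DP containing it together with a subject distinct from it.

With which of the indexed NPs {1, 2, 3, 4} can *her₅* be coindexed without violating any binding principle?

*her* is a pronoun, so Principle B applies: it must be free in its binding domain.
Binding domain of *her₅*: the matrix TP, whose subject is Yuki₁.
*Yuki₁* c-commands the pronoun within its binding domain → coindexation would violate Principle B.
*Leila₂*: the pronoun c-commands this R-expression → coindexation would violate Principle C on *Leila₂*.
*Maya₃*: the pronoun c-commands this R-expression → coindexation would violate Principle C on *Maya₃*.
*Sofia₄*: the pronoun c-commands this R-expression → coindexation would violate Principle C on *Sofia₄*.

none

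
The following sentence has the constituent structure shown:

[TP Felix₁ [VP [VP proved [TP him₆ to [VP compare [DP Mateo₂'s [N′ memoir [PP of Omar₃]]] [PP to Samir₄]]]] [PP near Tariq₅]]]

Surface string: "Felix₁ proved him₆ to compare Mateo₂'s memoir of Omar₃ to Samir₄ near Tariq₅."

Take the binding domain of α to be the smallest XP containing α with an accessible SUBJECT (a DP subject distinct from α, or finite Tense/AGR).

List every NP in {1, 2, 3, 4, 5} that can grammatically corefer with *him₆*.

{5}

*him* is a pronoun, so Principle B applies: it must be free in its binding domain.
Binding domain of *him₆*: the matrix TP, whose subject is Felix₁.
*Felix₁* c-commands the pronoun within its binding domain → coindexation would violate Principle B.
*Mateo₂*: the pronoun c-commands this R-expression → coindexation would violate Principle C on *Mateo₂*.
*Omar₃*: the pronoun c-commands this R-expression → coindexation would violate Principle C on *Omar₃*.
*Samir₄*: the pronoun c-commands this R-expression → coindexation would violate Principle C on *Samir₄*.
*Tariq₅* and the pronoun do not c-command one another → neither Principle B nor Principle C is at stake; coindexation permitted.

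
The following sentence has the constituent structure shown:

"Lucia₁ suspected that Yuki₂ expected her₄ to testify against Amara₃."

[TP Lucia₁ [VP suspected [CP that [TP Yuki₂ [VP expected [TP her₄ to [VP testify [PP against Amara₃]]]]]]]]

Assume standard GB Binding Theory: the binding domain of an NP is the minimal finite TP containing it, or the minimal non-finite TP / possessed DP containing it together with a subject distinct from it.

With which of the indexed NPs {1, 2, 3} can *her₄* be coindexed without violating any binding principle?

*her* is a pronoun, so Principle B applies: it must be free in its binding domain.
Binding domain of *her₄*: the embedded TP, whose subject is Yuki₂.
*Lucia₁* c-commands the pronoun but from outside its binding domain, and is not c-commanded by it → coindexation permitted.
*Yuki₂* c-commands the pronoun within its binding domain → coindexation would violate Principle B.
*Amara₃*: the pronoun c-commands this R-expression → coindexation would violate Principle C on *Amara₃*.

{1}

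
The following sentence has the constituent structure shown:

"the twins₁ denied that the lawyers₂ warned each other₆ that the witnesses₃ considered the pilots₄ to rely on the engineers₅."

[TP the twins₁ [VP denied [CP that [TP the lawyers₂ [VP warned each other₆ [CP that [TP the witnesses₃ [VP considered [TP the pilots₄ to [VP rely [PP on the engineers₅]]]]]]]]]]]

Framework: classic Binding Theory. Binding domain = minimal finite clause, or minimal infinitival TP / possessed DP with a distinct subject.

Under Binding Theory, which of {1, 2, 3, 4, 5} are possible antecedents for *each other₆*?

{2}

*each other* is an anaphor, so Principle A applies: it must be bound in its binding domain.
Binding domain of *each other₆*: the embedded TP, whose subject is the lawyers₂.
*the twins₁* c-commands the anaphor but is outside its binding domain → cannot satisfy Principle A.
*the lawyers₂* c-commands the anaphor within its binding domain → licit binder.
*the witnesses₃* does not c-command the anaphor → cannot bind it.
*the pilots₄* does not c-command the anaphor → cannot bind it.
*the engineers₅* does not c-command the anaphor → cannot bind it.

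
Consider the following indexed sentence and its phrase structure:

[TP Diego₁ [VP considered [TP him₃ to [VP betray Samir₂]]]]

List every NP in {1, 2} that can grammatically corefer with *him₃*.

none

*him* is a pronoun, so Principle B applies: it must be free in its binding domain.
Binding domain of *him₃*: the matrix TP, whose subject is Diego₁.
*Diego₁* c-commands the pronoun within its binding domain → coindexation would violate Principle B.
*Samir₂*: the pronoun c-commands this R-expression → coindexation would violate Principle C on *Samir₂*.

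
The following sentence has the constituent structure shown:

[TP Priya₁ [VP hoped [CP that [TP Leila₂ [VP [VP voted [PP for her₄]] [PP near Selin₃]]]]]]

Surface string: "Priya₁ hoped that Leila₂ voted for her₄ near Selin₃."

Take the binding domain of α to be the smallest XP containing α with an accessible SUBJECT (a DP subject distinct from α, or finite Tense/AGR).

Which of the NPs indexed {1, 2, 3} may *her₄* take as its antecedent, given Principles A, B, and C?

{1, 3}

*her* is a pronoun, so Principle B applies: it must be free in its binding domain.
Binding domain of *her₄*: the embedded TP, whose subject is Leila₂.
*Priya₁* c-commands the pronoun but from outside its binding domain, and is not c-commanded by it → coindexation permitted.
*Leila₂* c-commands the pronoun within its binding domain → coindexation would violate Principle B.
*Selin₃* and the pronoun do not c-command one another → neither Principle B nor Principle C is at stake; coindexation permitted.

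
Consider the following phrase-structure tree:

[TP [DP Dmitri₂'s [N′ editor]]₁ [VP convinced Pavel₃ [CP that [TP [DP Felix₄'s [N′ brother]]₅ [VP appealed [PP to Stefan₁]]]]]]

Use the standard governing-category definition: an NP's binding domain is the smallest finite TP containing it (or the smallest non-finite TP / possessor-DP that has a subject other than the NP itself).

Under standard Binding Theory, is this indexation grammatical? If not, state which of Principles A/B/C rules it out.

Principle C

The two coindexed NPs are *[Dmitri₂'s editor]₁* and *Stefan₁*.
*Stefan₁* is an R-expression. Principle C requires it to be free everywhere.
*[Dmitri₂'s editor]₁* c-commands it and carries the same index.
The R-expression is bound → Principle C violation.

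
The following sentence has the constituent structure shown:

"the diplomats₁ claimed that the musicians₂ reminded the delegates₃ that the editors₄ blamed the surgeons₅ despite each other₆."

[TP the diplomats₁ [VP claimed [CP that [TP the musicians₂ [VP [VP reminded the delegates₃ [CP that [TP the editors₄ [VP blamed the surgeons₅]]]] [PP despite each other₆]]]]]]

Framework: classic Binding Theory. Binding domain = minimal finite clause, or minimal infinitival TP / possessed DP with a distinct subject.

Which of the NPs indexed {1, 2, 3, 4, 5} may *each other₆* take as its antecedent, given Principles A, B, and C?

*each other* is an anaphor, so Principle A applies: it must be bound in its binding domain.
Binding domain of *each other₆*: the embedded TP, whose subject is the musicians₂.
*the diplomats₁* c-commands the anaphor but is outside its binding domain → cannot satisfy Principle A.
*the musicians₂* c-commands the anaphor within its binding domain → licit binder.
*the delegates₃* does not c-command the anaphor → cannot bind it.
*the editors₄* does not c-command the anaphor → cannot bind it.
*the surgeons₅* does not c-command the anaphor → cannot bind it.

{2}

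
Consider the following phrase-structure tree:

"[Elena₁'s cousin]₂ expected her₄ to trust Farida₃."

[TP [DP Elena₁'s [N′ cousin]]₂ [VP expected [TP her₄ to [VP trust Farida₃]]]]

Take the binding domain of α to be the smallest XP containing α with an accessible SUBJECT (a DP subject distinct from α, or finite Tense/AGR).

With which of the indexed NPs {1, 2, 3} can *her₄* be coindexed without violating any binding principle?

{1}

*her* is a pronoun, so Principle B applies: it must be free in its binding domain.
Binding domain of *her₄*: the matrix TP, whose subject is [Elena₁'s cousin]₂.
*Elena₁* and the pronoun do not c-command one another → neither Principle B nor Principle C is at stake; coindexation permitted.
*[Elena₁'s cousin]₂* c-commands the pronoun within its binding domain → coindexation would violate Principle B.
*Farida₃*: the pronoun c-commands this R-expression → coindexation would violate Principle C on *Farida₃*.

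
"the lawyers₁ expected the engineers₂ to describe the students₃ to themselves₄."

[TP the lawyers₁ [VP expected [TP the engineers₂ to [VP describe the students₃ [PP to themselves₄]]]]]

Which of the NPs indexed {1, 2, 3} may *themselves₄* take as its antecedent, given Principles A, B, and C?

*themselves* is an anaphor, so Principle A applies: it must be bound in its binding domain.
Binding domain of *themselves₄*: the embedded TP, whose subject is the engineers₂.
*the lawyers₁* c-commands the anaphor but is outside its binding domain → cannot satisfy Principle A.
*the engineers₂* c-commands the anaphor within its binding domain → licit binder.
*the students₃* c-commands the anaphor within its binding domain → licit binder.

{2, 3}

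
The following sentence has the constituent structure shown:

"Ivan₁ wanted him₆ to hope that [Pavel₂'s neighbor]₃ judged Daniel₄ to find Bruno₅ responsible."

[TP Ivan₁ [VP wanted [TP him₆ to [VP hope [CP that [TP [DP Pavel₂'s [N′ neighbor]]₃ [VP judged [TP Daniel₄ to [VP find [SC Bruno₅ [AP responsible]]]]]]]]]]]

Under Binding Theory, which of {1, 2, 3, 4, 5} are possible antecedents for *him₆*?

none

*him* is a pronoun, so Principle B applies: it must be free in its binding domain.
Binding domain of *him₆*: the matrix TP, whose subject is Ivan₁.
*Ivan₁* c-commands the pronoun within its binding domain → coindexation would violate Principle B.
*Pavel₂*: the pronoun c-commands this R-expression → coindexation would violate Principle C on *Pavel₂*.
*[Pavel₂'s neighbor]₃*: the pronoun c-commands this R-expression → coindexation would violate Principle C on *[Pavel₂'s neighbor]₃*.
*Daniel₄*: the pronoun c-commands this R-expression → coindexation would violate Principle C on *Daniel₄*.
*Bruno₅*: the pronoun c-commands this R-expression → coindexation would violate Principle C on *Bruno₅*.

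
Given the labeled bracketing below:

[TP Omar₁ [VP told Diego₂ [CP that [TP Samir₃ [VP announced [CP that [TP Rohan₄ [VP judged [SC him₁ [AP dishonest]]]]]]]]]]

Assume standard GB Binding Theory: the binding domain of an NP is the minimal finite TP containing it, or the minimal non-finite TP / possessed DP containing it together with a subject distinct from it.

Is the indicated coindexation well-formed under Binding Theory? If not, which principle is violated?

The two coindexed NPs are *Omar₁* and *him₁*.
*him₁* is a pronoun; its binding domain is the embedded TP, whose subject is Rohan₄. Within that domain it is c-commanded only by *Rohan₄*, which carries a different index — the pronoun is free locally, so Principle B holds.
*Omar₁* is an R-expression; *him₁* does not c-command it, and no other NP shares its index, so Principle C is satisfied.
All principles are respected.

grammatical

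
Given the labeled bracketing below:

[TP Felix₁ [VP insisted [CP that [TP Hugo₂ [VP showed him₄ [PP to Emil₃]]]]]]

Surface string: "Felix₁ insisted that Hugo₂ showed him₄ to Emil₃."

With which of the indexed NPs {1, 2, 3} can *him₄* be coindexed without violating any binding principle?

*him* is a pronoun, so Principle B applies: it must be free in its binding domain.
Binding domain of *him₄*: the embedded TP, whose subject is Hugo₂.
*Felix₁* c-commands the pronoun but from outside its binding domain, and is not c-commanded by it → coindexation permitted.
*Hugo₂* c-commands the pronoun within its binding domain → coindexation would violate Principle B.
*Emil₃*: the pronoun c-commands this R-expression → coindexation would violate Principle C on *Emil₃*.

{1}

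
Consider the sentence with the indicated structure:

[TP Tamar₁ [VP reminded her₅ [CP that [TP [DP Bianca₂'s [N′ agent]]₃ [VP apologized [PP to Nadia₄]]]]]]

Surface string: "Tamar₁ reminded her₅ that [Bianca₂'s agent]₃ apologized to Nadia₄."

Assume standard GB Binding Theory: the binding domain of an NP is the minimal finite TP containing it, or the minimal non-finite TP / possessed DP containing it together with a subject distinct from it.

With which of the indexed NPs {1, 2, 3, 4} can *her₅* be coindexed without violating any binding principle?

*her* is a pronoun, so Principle B applies: it must be free in its binding domain.
Binding domain of *her₅*: the matrix TP, whose subject is Tamar₁.
*Tamar₁* c-commands the pronoun within its binding domain → coindexation would violate Principle B.
*Bianca₂*: the pronoun c-commands this R-expression → coindexation would violate Principle C on *Bianca₂*.
*[Bianca₂'s agent]₃*: the pronoun c-commands this R-expression → coindexation would violate Principle C on *[Bianca₂'s agent]₃*.
*Nadia₄*: the pronoun c-commands this R-expression → coindexation would violate Principle C on *Nadia₄*.

none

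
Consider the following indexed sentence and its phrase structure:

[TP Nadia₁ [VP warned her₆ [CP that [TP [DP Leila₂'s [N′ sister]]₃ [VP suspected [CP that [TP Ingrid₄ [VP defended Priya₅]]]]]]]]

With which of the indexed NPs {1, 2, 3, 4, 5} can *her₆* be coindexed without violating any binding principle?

*her* is a pronoun, so Principle B applies: it must be free in its binding domain.
Binding domain of *her₆*: the matrix TP, whose subject is Nadia₁.
*Nadia₁* c-commands the pronoun within its binding domain → coindexation would violate Principle B.
*Leila₂*: the pronoun c-commands this R-expression → coindexation would violate Principle C on *Leila₂*.
*[Leila₂'s sister]₃*: the pronoun c-commands this R-expression → coindexation would violate Principle C on *[Leila₂'s sister]₃*.
*Ingrid₄*: the pronoun c-commands this R-expression → coindexation would violate Principle C on *Ingrid₄*.
*Priya₅*: the pronoun c-commands this R-expression → coindexation would violate Principle C on *Priya₅*.

none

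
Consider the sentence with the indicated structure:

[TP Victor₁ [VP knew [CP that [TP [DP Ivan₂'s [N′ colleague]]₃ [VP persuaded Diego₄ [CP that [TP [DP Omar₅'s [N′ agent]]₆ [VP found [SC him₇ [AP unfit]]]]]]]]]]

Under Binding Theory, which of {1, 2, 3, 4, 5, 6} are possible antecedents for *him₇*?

{1, 2, 3, 4, 5}

*him* is a pronoun, so Principle B applies: it must be free in its binding domain.
Binding domain of *him₇*: the embedded TP, whose subject is [Omar₅'s agent]₆.
*Victor₁* c-commands the pronoun but from outside its binding domain, and is not c-commanded by it → coindexation permitted.
*Ivan₂* and the pronoun do not c-command one another → neither Principle B nor Principle C is at stake; coindexation permitted.
*[Ivan₂'s colleague]₃* c-commands the pronoun but from outside its binding domain, and is not c-commanded by it → coindexation permitted.
*Diego₄* c-commands the pronoun but from outside its binding domain, and is not c-commanded by it → coindexation permitted.
*Omar₅* and the pronoun do not c-command one another → neither Principle B nor Principle C is at stake; coindexation permitted.
*[Omar₅'s agent]₆* c-commands the pronoun within its binding domain → coindexation would violate Principle B.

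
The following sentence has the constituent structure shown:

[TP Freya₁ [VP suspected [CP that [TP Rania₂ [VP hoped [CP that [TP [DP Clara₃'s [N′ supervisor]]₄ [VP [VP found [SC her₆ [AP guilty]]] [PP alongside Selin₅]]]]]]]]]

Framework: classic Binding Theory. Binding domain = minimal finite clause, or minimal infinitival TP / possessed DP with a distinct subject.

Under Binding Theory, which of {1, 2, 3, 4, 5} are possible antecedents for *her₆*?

*her* is a pronoun, so Principle B applies: it must be free in its binding domain.
Binding domain of *her₆*: the embedded TP, whose subject is [Clara₃'s supervisor]₄.
*Freya₁* c-commands the pronoun but from outside its binding domain, and is not c-commanded by it → coindexation permitted.
*Rania₂* c-commands the pronoun but from outside its binding domain, and is not c-commanded by it → coindexation permitted.
*Clara₃* and the pronoun do not c-command one another → neither Principle B nor Principle C is at stake; coindexation permitted.
*[Clara₃'s supervisor]₄* c-commands the pronoun within its binding domain → coindexation would violate Principle B.
*Selin₅* and the pronoun do not c-command one another → neither Principle B nor Principle C is at stake; coindexation permitted.

{1, 2, 3, 5}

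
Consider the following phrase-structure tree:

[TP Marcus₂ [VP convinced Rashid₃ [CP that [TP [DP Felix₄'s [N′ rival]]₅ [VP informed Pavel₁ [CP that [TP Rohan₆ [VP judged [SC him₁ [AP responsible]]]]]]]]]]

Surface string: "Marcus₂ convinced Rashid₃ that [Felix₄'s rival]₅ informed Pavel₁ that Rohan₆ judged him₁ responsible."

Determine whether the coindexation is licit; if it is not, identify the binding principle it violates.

The two coindexed NPs are *Pavel₁* and *him₁*.
*him₁* is a pronoun; its binding domain is the embedded TP, whose subject is Rohan₆. Within that domain it is c-commanded only by *Rohan₆*, which carries a different index — the pronoun is free locally, so Principle B holds.
*Pavel₁* is an R-expression; *him₁* does not c-command it, and no other NP shares its index, so Principle C is satisfied.
All principles are respected.

grammatical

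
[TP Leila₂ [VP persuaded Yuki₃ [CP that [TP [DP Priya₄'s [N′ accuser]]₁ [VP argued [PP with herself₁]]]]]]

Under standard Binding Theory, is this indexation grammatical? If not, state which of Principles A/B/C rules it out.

The two coindexed NPs are *[Priya₄'s accuser]₁* and *herself₁*.
*herself₁* is an anaphor; its binding domain is the embedded TP, whose subject is [Priya₄'s accuser]₁. *[Priya₄'s accuser]₁* c-commands it within that domain and shares its index, so Principle A is satisfied.
*[Priya₄'s accuser]₁* is an R-expression; *herself₁* does not c-command it, and no other NP shares its index, so Principle C is satisfied.
All principles are respected.

grammatical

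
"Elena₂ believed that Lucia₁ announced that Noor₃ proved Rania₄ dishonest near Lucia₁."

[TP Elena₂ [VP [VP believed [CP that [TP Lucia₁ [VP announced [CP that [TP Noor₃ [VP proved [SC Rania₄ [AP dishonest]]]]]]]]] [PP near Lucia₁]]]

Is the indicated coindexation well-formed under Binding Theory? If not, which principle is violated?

The two coindexed NPs are *Lucia₁* and *Lucia₁*.
*Lucia₁* is an R-expression; no coindexed NP c-commands it, so Principle C holds.
*Lucia₁* is an R-expression; *Lucia₁* does not c-command it, and no other NP shares its index, so Principle C is satisfied.
All principles are respected.

grammatical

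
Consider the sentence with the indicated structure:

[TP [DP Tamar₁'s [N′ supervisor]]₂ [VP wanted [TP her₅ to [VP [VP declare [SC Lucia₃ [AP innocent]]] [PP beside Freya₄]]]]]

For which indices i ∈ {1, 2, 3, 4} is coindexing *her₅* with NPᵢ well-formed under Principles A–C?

*her* is a pronoun, so Principle B applies: it must be free in its binding domain.
Binding domain of *her₅*: the matrix TP, whose subject is [Tamar₁'s supervisor]₂.
*Tamar₁* and the pronoun do not c-command one another → neither Principle B nor Principle C is at stake; coindexation permitted.
*[Tamar₁'s supervisor]₂* c-commands the pronoun within its binding domain → coindexation would violate Principle B.
*Lucia₃*: the pronoun c-commands this R-expression → coindexation would violate Principle C on *Lucia₃*.
*Freya₄*: the pronoun c-commands this R-expression → coindexation would violate Principle C on *Freya₄*.

{1}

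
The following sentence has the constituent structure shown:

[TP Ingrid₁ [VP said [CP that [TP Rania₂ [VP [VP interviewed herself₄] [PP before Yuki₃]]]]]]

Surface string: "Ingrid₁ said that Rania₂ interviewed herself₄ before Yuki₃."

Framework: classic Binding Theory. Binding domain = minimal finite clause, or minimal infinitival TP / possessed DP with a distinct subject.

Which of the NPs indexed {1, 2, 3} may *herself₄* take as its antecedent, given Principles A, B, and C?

{2}

*herself* is an anaphor, so Principle A applies: it must be bound in its binding domain.
Binding domain of *herself₄*: the embedded TP, whose subject is Rania₂.
*Ingrid₁* c-commands the anaphor but is outside its binding domain → cannot satisfy Principle A.
*Rania₂* c-commands the anaphor within its binding domain → licit binder.
*Yuki₃* does not c-command the anaphor → cannot bind it.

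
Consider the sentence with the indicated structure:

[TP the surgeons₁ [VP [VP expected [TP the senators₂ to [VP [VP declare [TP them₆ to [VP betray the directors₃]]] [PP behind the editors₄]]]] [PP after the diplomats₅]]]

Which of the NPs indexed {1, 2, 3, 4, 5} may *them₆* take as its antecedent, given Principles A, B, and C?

*them* is a pronoun, so Principle B applies: it must be free in its binding domain.
Binding domain of *them₆*: the embedded TP, whose subject is the senators₂.
*the surgeons₁* c-commands the pronoun but from outside its binding domain, and is not c-commanded by it → coindexation permitted.
*the senators₂* c-commands the pronoun within its binding domain → coindexation would violate Principle B.
*the directors₃*: the pronoun c-commands this R-expression → coindexation would violate Principle C on *the directors₃*.
*the editors₄* and the pronoun do not c-command one another → neither Principle B nor Principle C is at stake; coindexation permitted.
*the diplomats₅* and the pronoun do not c-command one another → neither Principle B nor Principle C is at stake; coindexation permitted.

{1, 4, 5}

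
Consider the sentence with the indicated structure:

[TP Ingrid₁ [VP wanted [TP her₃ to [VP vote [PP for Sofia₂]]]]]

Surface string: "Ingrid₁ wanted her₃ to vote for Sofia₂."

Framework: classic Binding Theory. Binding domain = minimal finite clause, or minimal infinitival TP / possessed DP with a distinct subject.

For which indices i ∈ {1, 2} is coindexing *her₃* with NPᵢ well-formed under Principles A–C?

*her* is a pronoun, so Principle B applies: it must be free in its binding domain.
Binding domain of *her₃*: the matrix TP, whose subject is Ingrid₁.
*Ingrid₁* c-commands the pronoun within its binding domain → coindexation would violate Principle B.
*Sofia₂*: the pronoun c-commands this R-expression → coindexation would violate Principle C on *Sofia₂*.

none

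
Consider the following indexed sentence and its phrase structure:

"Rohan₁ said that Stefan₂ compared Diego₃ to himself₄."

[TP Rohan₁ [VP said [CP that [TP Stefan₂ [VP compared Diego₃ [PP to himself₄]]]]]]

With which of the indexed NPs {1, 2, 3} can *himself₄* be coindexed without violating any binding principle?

*himself* is an anaphor, so Principle A applies: it must be bound in its binding domain.
Binding domain of *himself₄*: the embedded TP, whose subject is Stefan₂.
*Rohan₁* c-commands the anaphor but is outside its binding domain → cannot satisfy Principle A.
*Stefan₂* c-commands the anaphor within its binding domain → licit binder.
*Diego₃* c-commands the anaphor within its binding domain → licit binder.

{2, 3}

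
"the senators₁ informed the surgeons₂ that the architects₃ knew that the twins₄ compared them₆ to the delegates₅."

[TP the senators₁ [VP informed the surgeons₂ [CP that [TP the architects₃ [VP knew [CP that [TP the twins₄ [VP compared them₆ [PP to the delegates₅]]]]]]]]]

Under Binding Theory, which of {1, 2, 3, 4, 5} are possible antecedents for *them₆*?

*them* is a pronoun, so Principle B applies: it must be free in its binding domain.
Binding domain of *them₆*: the embedded TP, whose subject is the twins₄.
*the senators₁* c-commands the pronoun but from outside its binding domain, and is not c-commanded by it → coindexation permitted.
*the surgeons₂* c-commands the pronoun but from outside its binding domain, and is not c-commanded by it → coindexation permitted.
*the architects₃* c-commands the pronoun but from outside its binding domain, and is not c-commanded by it → coindexation permitted.
*the twins₄* c-commands the pronoun within its binding domain → coindexation would violate Principle B.
*the delegates₅*: the pronoun c-commands this R-expression → coindexation would violate Principle C on *the delegates₅*.

{1, 2, 3}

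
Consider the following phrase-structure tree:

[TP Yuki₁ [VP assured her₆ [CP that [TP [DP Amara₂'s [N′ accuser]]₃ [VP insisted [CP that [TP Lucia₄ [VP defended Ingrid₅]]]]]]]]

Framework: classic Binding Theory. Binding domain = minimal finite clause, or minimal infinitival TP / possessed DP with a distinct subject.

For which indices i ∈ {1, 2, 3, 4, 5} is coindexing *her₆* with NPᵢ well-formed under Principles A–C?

none

*her* is a pronoun, so Principle B applies: it must be free in its binding domain.
Binding domain of *her₆*: the matrix TP, whose subject is Yuki₁.
*Yuki₁* c-commands the pronoun within its binding domain → coindexation would violate Principle B.
*Amara₂*: the pronoun c-commands this R-expression → coindexation would violate Principle C on *Amara₂*.
*[Amara₂'s accuser]₃*: the pronoun c-commands this R-expression → coindexation would violate Principle C on *[Amara₂'s accuser]₃*.
*Lucia₄*: the pronoun c-commands this R-expression → coindexation would violate Principle C on *Lucia₄*.
*Ingrid₅*: the pronoun c-commands this R-expression → coindexation would violate Principle C on *Ingrid₅*.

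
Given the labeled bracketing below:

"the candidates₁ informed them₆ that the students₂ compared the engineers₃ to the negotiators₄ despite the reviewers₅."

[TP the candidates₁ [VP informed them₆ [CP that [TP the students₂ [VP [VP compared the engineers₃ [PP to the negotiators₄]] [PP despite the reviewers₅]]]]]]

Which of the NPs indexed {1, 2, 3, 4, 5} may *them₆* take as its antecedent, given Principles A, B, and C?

*them* is a pronoun, so Principle B applies: it must be free in its binding domain.
Binding domain of *them₆*: the matrix TP, whose subject is the candidates₁.
*the candidates₁* c-commands the pronoun within its binding domain → coindexation would violate Principle B.
*the students₂*: the pronoun c-commands this R-expression → coindexation would violate Principle C on *the students₂*.
*the engineers₃*: the pronoun c-commands this R-expression → coindexation would violate Principle C on *the engineers₃*.
*the negotiators₄*: the pronoun c-commands this R-expression → coindexation would violate Principle C on *the negotiators₄*.
*the reviewers₅*: the pronoun c-commands this R-expression → coindexation would violate Principle C on *the reviewers₅*.

none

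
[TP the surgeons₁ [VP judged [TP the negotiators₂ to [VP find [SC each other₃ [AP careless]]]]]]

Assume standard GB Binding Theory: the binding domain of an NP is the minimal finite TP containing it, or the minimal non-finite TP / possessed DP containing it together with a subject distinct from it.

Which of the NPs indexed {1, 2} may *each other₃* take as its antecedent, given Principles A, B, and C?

*each other* is an anaphor, so Principle A applies: it must be bound in its binding domain.
Binding domain of *each other₃*: the embedded TP, whose subject is the negotiators₂.
*the surgeons₁* c-commands the anaphor but is outside its binding domain → cannot satisfy Principle A.
*the negotiators₂* c-commands the anaphor within its binding domain → licit binder.

{2}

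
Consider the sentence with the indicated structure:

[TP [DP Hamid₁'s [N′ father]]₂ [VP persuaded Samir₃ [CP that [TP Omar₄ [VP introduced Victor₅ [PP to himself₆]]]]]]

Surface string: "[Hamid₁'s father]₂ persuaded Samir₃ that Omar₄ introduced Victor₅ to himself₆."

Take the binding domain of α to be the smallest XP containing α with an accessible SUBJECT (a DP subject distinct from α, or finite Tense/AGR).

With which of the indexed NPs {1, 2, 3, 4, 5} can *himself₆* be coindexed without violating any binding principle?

*himself* is an anaphor, so Principle A applies: it must be bound in its binding domain.
Binding domain of *himself₆*: the embedded TP, whose subject is Omar₄.
*Hamid₁* does not c-command the anaphor → cannot bind it.
*[Hamid₁'s father]₂* c-commands the anaphor but is outside its binding domain → cannot satisfy Principle A.
*Samir₃* c-commands the anaphor but is outside its binding domain → cannot satisfy Principle A.
*Omar₄* c-commands the anaphor within its binding domain → licit binder.
*Victor₅* c-commands the anaphor within its binding domain → licit binder.

{4, 5}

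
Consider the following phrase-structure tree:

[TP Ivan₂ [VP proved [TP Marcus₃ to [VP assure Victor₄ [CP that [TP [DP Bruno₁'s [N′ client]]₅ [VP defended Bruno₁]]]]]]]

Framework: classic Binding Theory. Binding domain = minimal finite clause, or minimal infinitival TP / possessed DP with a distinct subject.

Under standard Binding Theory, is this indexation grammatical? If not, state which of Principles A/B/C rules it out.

grammatical

The two coindexed NPs are *Bruno₁* and *Bruno₁*.
*Bruno₁* is an R-expression; no coindexed NP c-commands it, so Principle C holds.
*Bruno₁* is an R-expression; *Bruno₁* does not c-command it, and no other NP shares its index, so Principle C is satisfied.
All principles are respected.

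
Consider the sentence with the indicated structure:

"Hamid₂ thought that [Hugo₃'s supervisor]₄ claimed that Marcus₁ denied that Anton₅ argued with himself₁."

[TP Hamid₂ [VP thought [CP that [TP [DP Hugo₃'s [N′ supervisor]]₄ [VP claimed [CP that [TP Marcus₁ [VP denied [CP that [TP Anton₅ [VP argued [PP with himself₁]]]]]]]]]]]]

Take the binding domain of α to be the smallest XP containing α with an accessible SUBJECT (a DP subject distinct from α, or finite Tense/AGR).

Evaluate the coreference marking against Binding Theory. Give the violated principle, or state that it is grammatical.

The two coindexed NPs are *Marcus₁* and *himself₁*.
*himself₁* is an anaphor. Principle A requires it to be bound within its binding domain — the embedded TP, whose subject is Anton₅.
Within that domain it is c-commanded by *Anton₅*, which does not share its index.
*Marcus₁* does c-command the anaphor, but from outside its binding domain.
The anaphor is unbound in its domain → Principle A violation.

Principle A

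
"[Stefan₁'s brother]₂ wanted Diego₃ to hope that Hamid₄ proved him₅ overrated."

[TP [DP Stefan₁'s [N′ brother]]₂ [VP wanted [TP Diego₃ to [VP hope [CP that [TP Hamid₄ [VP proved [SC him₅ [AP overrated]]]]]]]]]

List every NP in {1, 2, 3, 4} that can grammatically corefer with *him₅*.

*him* is a pronoun, so Principle B applies: it must be free in its binding domain.
Binding domain of *him₅*: the embedded TP, whose subject is Hamid₄.
*Stefan₁* and the pronoun do not c-command one another → neither Principle B nor Principle C is at stake; coindexation permitted.
*[Stefan₁'s brother]₂* c-commands the pronoun but from outside its binding domain, and is not c-commanded by it → coindexation permitted.
*Diego₃* c-commands the pronoun but from outside its binding domain, and is not c-commanded by it → coindexation permitted.
*Hamid₄* c-commands the pronoun within its binding domain → coindexation would violate Principle B.

{1, 2, 3}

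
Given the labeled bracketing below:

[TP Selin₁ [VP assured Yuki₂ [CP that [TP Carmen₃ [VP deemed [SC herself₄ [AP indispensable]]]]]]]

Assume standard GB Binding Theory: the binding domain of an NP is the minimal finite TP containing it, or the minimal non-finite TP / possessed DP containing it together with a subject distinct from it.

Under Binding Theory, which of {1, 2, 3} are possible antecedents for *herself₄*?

{3}

*herself* is an anaphor, so Principle A applies: it must be bound in its binding domain.
Binding domain of *herself₄*: the embedded TP, whose subject is Carmen₃.
*Selin₁* c-commands the anaphor but is outside its binding domain → cannot satisfy Principle A.
*Yuki₂* c-commands the anaphor but is outside its binding domain → cannot satisfy Principle A.
*Carmen₃* c-commands the anaphor within its binding domain → licit binder.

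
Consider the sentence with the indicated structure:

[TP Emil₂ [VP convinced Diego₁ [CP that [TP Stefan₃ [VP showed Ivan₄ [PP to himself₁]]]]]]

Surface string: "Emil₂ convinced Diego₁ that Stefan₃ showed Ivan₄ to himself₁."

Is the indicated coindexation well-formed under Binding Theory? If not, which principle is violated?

The two coindexed NPs are *Diego₁* and *himself₁*.
*himself₁* is an anaphor. Principle A requires it to be bound within its binding domain — the embedded TP, whose subject is Stefan₃.
Within that domain it is c-commanded by *Stefan₃*, *Ivan₄*, none of which share its index.
*Diego₁* does c-command the anaphor, but from outside its binding domain.
The anaphor is unbound in its domain → Principle A violation.

Principle A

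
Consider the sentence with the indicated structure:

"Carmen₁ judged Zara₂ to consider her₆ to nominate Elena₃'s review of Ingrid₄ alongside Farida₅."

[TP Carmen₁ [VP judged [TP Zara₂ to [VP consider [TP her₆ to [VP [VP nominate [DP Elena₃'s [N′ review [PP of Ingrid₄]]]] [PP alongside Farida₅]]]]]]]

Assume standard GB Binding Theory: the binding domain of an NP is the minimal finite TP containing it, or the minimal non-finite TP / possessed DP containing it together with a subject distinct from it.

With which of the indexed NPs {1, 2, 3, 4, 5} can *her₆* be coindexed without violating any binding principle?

*her* is a pronoun, so Principle B applies: it must be free in its binding domain.
Binding domain of *her₆*: the embedded TP, whose subject is Zara₂.
*Carmen₁* c-commands the pronoun but from outside its binding domain, and is not c-commanded by it → coindexation permitted.
*Zara₂* c-commands the pronoun within its binding domain → coindexation would violate Principle B.
*Elena₃*: the pronoun c-commands this R-expression → coindexation would violate Principle C on *Elena₃*.
*Ingrid₄*: the pronoun c-commands this R-expression → coindexation would violate Principle C on *Ingrid₄*.
*Farida₅*: the pronoun c-commands this R-expression → coindexation would violate Principle C on *Farida₅*.

{1}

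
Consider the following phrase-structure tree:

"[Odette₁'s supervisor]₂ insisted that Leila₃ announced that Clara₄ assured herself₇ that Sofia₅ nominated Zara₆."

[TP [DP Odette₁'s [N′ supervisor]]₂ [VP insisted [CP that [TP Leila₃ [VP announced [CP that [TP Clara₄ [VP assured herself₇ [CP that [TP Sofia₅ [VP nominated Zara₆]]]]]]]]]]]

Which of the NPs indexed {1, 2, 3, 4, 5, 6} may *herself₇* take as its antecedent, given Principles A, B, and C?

{4}

*herself* is an anaphor, so Principle A applies: it must be bound in its binding domain.
Binding domain of *herself₇*: the embedded TP, whose subject is Clara₄.
*Odette₁* does not c-command the anaphor → cannot bind it.
*[Odette₁'s supervisor]₂* c-commands the anaphor but is outside its binding domain → cannot satisfy Principle A.
*Leila₃* c-commands the anaphor but is outside its binding domain → cannot satisfy Principle A.
*Clara₄* c-commands the anaphor within its binding domain → licit binder.
*Sofia₅* does not c-command the anaphor → cannot bind it.
*Zara₆* does not c-command the anaphor → cannot bind it.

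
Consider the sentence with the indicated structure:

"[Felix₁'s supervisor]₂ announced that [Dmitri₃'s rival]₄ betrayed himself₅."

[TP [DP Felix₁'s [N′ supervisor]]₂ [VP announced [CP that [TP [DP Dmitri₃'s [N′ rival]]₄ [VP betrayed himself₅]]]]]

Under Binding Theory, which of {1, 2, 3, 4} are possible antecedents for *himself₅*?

{4}

*himself* is an anaphor, so Principle A applies: it must be bound in its binding domain.
Binding domain of *himself₅*: the embedded TP, whose subject is [Dmitri₃'s rival]₄.
*Felix₁* does not c-command the anaphor → cannot bind it.
*[Felix₁'s supervisor]₂* c-commands the anaphor but is outside its binding domain → cannot satisfy Principle A.
*Dmitri₃* does not c-command the anaphor → cannot bind it.
*[Dmitri₃'s rival]₄* c-commands the anaphor within its binding domain → licit binder.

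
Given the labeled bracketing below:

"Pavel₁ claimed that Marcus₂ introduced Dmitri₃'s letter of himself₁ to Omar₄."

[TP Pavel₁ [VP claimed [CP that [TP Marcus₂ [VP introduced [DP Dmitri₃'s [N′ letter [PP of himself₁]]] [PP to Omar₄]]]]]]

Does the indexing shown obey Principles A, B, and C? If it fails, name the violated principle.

Principle A

The two coindexed NPs are *Pavel₁* and *himself₁*.
*himself₁* is an anaphor. Principle A requires it to be bound within its binding domain — the possessed DP, whose subject is Dmitri₃.
Within that domain it is c-commanded by *Dmitri₃*, which does not share its index.
*Pavel₁* does c-command the anaphor, but from outside its binding domain.
The anaphor is unbound in its domain → Principle A violation.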